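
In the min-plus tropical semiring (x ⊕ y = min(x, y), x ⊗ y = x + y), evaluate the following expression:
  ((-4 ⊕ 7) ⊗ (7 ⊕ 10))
((-4 ⊕ 7) ⊗ (7 ⊕ 10)) = 3

Expand innermost to outermost. Recall ⊕ takes the minimum of its arguments and ⊗ takes their sum. Working out the expression ((-4 ⊕ 7) ⊗ (7 ⊕ 10)) gives 3.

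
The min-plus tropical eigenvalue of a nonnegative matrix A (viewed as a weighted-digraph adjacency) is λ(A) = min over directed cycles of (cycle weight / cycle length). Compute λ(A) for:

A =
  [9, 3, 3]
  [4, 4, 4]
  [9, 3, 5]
λ(A) = 10/3

Enumerate directed cycles and compute their means (weight / length). Sample:
  cycle 0 → 0: weight = 9, length = 1, mean = 9/1 ≈ 9.000
  cycle 1 → 1: weight = 4, length = 1, mean = 4/1 ≈ 4.000
  cycle 2 → 2: weight = 5, length = 1, mean = 5/1 ≈ 5.000
  cycle 0 → 1 → 0: weight = 7, length = 2, mean = 7/2 ≈ 3.500
  cycle 0 → 2 → 0: weight = 12, length = 2, mean = 12/2 ≈ 6.000
  cycle 1 → 0 → 1: weight = 7, length = 2, mean = 7/2 ≈ 3.500
Minimum mean = 3.333, attained e.g. along the cycle 0 → 2 → 1 → 0 with weight 10 and length 3. So λ(A) = 10/3 = 10/3.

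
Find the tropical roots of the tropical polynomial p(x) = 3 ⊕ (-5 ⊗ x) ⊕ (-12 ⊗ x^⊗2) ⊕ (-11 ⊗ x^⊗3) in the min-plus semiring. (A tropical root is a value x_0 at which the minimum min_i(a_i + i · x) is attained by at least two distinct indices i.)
Roots: {-1, 7, 8}

Each tropical root is a break point of the lower envelope of the lines y = a_i + i · x (there are 4 lines, with slopes 0, 1, ..., 3). Only the lines that attain the minimum somewhere contribute to roots; other lines are dominated. Here the surviving (envelope) indices are i = 3, i = 2, i = 1, i = 0.
Intersections between consecutive envelope lines give the roots: for adjacent envelope indices i < j the intersection is x = (a_i − a_j) / (j − i). Reading off the sorted break points: {-1, 7, 8}.
Verification: at each break x_0, at least two indices attain the minimum of min_i(a_i + i · x_0).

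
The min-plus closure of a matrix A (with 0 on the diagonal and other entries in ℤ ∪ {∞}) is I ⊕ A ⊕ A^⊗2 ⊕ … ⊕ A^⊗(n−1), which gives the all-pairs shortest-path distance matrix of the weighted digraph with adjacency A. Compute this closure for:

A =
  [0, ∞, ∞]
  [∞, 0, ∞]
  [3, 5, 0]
Closure =
  [0, ∞, ∞]
  [∞, 0, ∞]
  [3, 5, 0]

This is the Floyd-Warshall all-pairs shortest-path computation. For each intermediate vertex k = 0, 1, …, 2, update dist[i][j] ← min(dist[i][j], dist[i][k] + dist[k][j]). The final matrix gives, for each (i, j), the minimum total weight of any directed path from i to j (possibly empty when i = j).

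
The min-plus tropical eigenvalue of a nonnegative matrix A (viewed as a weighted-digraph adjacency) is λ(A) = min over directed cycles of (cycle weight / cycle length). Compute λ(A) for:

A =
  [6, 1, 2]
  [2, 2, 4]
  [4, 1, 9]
λ(A) = 3/2

Enumerate directed cycles and compute their means (weight / length). Sample:
  cycle 0 → 0: weight = 6, length = 1, mean = 6/1 ≈ 6.000
  cycle 1 → 1: weight = 2, length = 1, mean = 2/1 ≈ 2.000
  cycle 2 → 2: weight = 9, length = 1, mean = 9/1 ≈ 9.000
  cycle 0 → 1 → 0: weight = 3, length = 2, mean = 3/2 ≈ 1.500
  cycle 0 → 2 → 0: weight = 6, length = 2, mean = 6/2 ≈ 3.000
  cycle 1 → 0 → 1: weight = 3, length = 2, mean = 3/2 ≈ 1.500
Minimum mean = 1.500, attained e.g. along the cycle 0 → 1 → 0 with weight 3 and length 2. So λ(A) = 3/2 = 3/2.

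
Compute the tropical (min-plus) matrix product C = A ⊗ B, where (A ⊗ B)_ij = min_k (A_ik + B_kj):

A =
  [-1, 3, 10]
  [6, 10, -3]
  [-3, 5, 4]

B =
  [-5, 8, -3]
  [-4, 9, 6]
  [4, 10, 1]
A ⊗ B =
  [-6, 7, -4]
  [1, 7, -2]
  [-8, 5, -6]

Apply the min-plus product entry-by-entry:
  C[0][0] = min over k of (A[0][0] + B[0][0] = -1 + -5 = -6, A[0][1] + B[1][0] = 3 + -4 = -1, A[0][2] + B[2][0] = 10 + 4 = 14) = -6 (attained at k = 0)
  C[0][1] = min over k of (A[0][0] + B[0][1] = -1 + 8 = 7, A[0][1] + B[1][1] = 3 + 9 = 12, A[0][2] + B[2][1] = 10 + 10 = 20) = 7 (attained at k = 0)
  C[0][2] = min over k of (A[0][0] + B[0][2] = -1 + -3 = -4, A[0][1] + B[1][2] = 3 + 6 = 9, A[0][2] + B[2][2] = 10 + 1 = 11) = -4 (attained at k = 0)
  C[1][0] = min over k of (A[1][0] + B[0][0] = 6 + -5 = 1, A[1][1] + B[1][0] = 10 + -4 = 6, A[1][2] + B[2][0] = -3 + 4 = 1) = 1 (attained at k = 0)
  C[1][1] = min over k of (A[1][0] + B[0][1] = 6 + 8 = 14, A[1][1] + B[1][1] = 10 + 9 = 19, A[1][2] + B[2][1] = -3 + 10 = 7) = 7 (attained at k = 2)
  C[1][2] = min over k of (A[1][0] + B[0][2] = 6 + -3 = 3, A[1][1] + B[1][2] = 10 + 6 = 16, A[1][2] + B[2][2] = -3 + 1 = -2) = -2 (attained at k = 2)
  C[2][0] = min over k of (A[2][0] + B[0][0] = -3 + -5 = -8, A[2][1] + B[1][0] = 5 + -4 = 1, A[2][2] + B[2][0] = 4 + 4 = 8) = -8 (attained at k = 0)
  C[2][1] = min over k of (A[2][0] + B[0][1] = -3 + 8 = 5, A[2][1] + B[1][1] = 5 + 9 = 14, A[2][2] + B[2][1] = 4 + 10 = 14) = 5 (attained at k = 0)
  C[2][2] = min over k of (A[2][0] + B[0][2] = -3 + -3 = -6, A[2][1] + B[1][2] = 5 + 6 = 11, A[2][2] + B[2][2] = 4 + 1 = 5) = -6 (attained at k = 0)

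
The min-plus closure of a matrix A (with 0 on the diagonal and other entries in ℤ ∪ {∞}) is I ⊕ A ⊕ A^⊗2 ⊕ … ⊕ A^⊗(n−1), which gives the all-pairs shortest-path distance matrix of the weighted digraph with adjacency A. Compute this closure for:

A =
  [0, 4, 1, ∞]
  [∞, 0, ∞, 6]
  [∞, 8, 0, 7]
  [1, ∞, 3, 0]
Closure =
  [0, 4, 1, 8]
  [7, 0, 8, 6]
  [8, 8, 0, 7]
  [1, 5, 2, 0]

This is the Floyd-Warshall all-pairs shortest-path computation. For each intermediate vertex k = 0, 1, …, 3, update dist[i][j] ← min(dist[i][j], dist[i][k] + dist[k][j]). The final matrix gives, for each (i, j), the minimum total weight of any directed path from i to j (possibly empty when i = j).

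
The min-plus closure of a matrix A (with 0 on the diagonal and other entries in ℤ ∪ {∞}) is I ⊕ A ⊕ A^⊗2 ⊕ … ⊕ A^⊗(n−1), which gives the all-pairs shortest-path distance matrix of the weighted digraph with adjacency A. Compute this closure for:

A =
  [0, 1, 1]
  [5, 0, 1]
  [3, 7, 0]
Closure =
  [0, 1, 1]
  [4, 0, 1]
  [3, 4, 0]

This is the Floyd-Warshall all-pairs shortest-path computation. For each intermediate vertex k = 0, 1, …, 2, update dist[i][j] ← min(dist[i][j], dist[i][k] + dist[k][j]). The final matrix gives, for each (i, j), the minimum total weight of any directed path from i to j (possibly empty when i = j).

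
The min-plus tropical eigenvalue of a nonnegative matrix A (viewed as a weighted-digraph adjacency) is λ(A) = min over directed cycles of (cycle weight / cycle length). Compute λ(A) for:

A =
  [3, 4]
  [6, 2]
λ(A) = 2

Enumerate directed cycles and compute their means (weight / length). Sample:
  cycle 0 → 0: weight = 3, length = 1, mean = 3/1 ≈ 3.000
  cycle 1 → 1: weight = 2, length = 1, mean = 2/1 ≈ 2.000
  cycle 0 → 1 → 0: weight = 10, length = 2, mean = 10/2 ≈ 5.000
  cycle 1 → 0 → 1: weight = 10, length = 2, mean = 10/2 ≈ 5.000
Minimum mean = 2.000, attained e.g. along the cycle 1 → 1 with weight 2 and length 1. So λ(A) = 2/1 = 2.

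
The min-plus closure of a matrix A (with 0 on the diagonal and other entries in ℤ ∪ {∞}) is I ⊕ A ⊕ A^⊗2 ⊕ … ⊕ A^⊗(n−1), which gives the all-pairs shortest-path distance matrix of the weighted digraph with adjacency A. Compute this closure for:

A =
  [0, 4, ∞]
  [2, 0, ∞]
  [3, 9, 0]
Closure =
  [0, 4, ∞]
  [2, 0, ∞]
  [3, 7, 0]

This is the Floyd-Warshall all-pairs shortest-path computation. For each intermediate vertex k = 0, 1, …, 2, update dist[i][j] ← min(dist[i][j], dist[i][k] + dist[k][j]). The final matrix gives, for each (i, j), the minimum total weight of any directed path from i to j (possibly empty when i = j).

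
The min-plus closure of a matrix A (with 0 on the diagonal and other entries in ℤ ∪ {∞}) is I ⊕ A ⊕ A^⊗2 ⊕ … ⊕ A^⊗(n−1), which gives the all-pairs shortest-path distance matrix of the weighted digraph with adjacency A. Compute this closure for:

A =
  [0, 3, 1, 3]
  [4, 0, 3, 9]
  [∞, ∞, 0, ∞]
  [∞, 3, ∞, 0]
Closure =
  [0, 3, 1, 3]
  [4, 0, 3, 7]
  [∞, ∞, 0, ∞]
  [7, 3, 6, 0]

This is the Floyd-Warshall all-pairs shortest-path computation. For each intermediate vertex k = 0, 1, …, 3, update dist[i][j] ← min(dist[i][j], dist[i][k] + dist[k][j]). The final matrix gives, for each (i, j), the minimum total weight of any directed path from i to j (possibly empty when i = j).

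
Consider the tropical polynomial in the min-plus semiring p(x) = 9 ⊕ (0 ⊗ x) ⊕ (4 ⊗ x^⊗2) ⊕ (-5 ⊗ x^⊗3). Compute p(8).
p(8) = 8

A tropical monomial a ⊗ x^⊗i evaluates to a + i · x. Evaluating each term at x = 8:
  Term 0 contributes 9 + 0 · 8 = 9
  Term 1 contributes 0 + 1 · 8 = 8
  Term 2 contributes 4 + 2 · 8 = 20
  Term 3 contributes -5 + 3 · 8 = 19
p(8) = ⊕ of these = min[9, 8, 20, 19] = 8.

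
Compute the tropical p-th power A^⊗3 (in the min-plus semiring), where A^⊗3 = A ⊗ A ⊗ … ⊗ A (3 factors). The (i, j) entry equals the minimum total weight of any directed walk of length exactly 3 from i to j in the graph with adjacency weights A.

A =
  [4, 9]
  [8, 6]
A^⊗3 =
  [12, 17]
  [16, 18]

Each entry (A^⊗3)_ij equals the minimum over all length-3 walks i = v_0 → v_1 → … → v_3 = j of Σ_t A[v_t][v_{t+1}]. For example, for (i, j) = (0, 1) we minimise over 4 possible intermediate vertex sequences; the minimum is 17, attained along the walk 0 → 0 → 0 → 1.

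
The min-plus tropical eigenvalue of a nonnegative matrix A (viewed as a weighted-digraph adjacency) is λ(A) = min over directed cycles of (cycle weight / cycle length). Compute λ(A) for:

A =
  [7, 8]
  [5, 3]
λ(A) = 3

Enumerate directed cycles and compute their means (weight / length). Sample:
  cycle 0 → 0: weight = 7, length = 1, mean = 7/1 ≈ 7.000
  cycle 1 → 1: weight = 3, length = 1, mean = 3/1 ≈ 3.000
  cycle 0 → 1 → 0: weight = 13, length = 2, mean = 13/2 ≈ 6.500
  cycle 1 → 0 → 1: weight = 13, length = 2, mean = 13/2 ≈ 6.500
Minimum mean = 3.000, attained e.g. along the cycle 1 → 1 with weight 3 and length 1. So λ(A) = 3/1 = 3.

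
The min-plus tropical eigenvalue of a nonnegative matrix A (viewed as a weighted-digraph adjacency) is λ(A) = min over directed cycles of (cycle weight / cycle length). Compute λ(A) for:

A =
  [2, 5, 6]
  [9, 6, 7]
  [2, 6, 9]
λ(A) = 2

Enumerate directed cycles and compute their means (weight / length). Sample:
  cycle 0 → 0: weight = 2, length = 1, mean = 2/1 ≈ 2.000
  cycle 1 → 1: weight = 6, length = 1, mean = 6/1 ≈ 6.000
  cycle 2 → 2: weight = 9, length = 1, mean = 9/1 ≈ 9.000
  cycle 0 → 1 → 0: weight = 14, length = 2, mean = 14/2 ≈ 7.000
  cycle 0 → 2 → 0: weight = 8, length = 2, mean = 8/2 ≈ 4.000
  cycle 1 → 0 → 1: weight = 14, length = 2, mean = 14/2 ≈ 7.000
Minimum mean = 2.000, attained e.g. along the cycle 0 → 0 with weight 2 and length 1. So λ(A) = 2/1 = 2.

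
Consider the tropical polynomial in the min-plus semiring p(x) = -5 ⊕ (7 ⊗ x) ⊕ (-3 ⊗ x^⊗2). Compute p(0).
p(0) = -5

A tropical monomial a ⊗ x^⊗i evaluates to a + i · x. Evaluating each term at x = 0:
  Term 0 contributes -5 + 0 · 0 = -5
  Term 1 contributes 7 + 1 · 0 = 7
  Term 2 contributes -3 + 2 · 0 = -3
p(0) = ⊕ of these = min[-5, 7, -3] = -5.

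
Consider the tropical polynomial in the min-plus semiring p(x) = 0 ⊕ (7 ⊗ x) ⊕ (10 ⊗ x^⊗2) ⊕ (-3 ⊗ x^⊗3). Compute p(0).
p(0) = -3

A tropical monomial a ⊗ x^⊗i evaluates to a + i · x. Evaluating each term at x = 0:
  Term 0 contributes 0 + 0 · 0 = 0
  Term 1 contributes 7 + 1 · 0 = 7
  Term 2 contributes 10 + 2 · 0 = 10
  Term 3 contributes -3 + 3 · 0 = -3
p(0) = ⊕ of these = min[0, 7, 10, -3] = -3.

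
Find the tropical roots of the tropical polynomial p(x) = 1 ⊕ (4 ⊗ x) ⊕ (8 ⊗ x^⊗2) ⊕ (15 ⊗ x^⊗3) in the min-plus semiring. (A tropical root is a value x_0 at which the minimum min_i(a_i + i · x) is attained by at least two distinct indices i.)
Roots: {-7, -4, -3}

Each tropical root is a break point of the lower envelope of the lines y = a_i + i · x (there are 4 lines, with slopes 0, 1, ..., 3). Only the lines that attain the minimum somewhere contribute to roots; other lines are dominated. Here the surviving (envelope) indices are i = 3, i = 2, i = 1, i = 0.
Intersections between consecutive envelope lines give the roots: for adjacent envelope indices i < j the intersection is x = (a_i − a_j) / (j − i). Reading off the sorted break points: {-7, -4, -3}.
Verification: at each break x_0, at least two indices attain the minimum of min_i(a_i + i · x_0).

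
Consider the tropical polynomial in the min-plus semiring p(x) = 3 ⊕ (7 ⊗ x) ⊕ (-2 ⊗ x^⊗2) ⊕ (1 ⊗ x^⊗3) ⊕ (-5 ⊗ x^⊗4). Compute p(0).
p(0) = -5

A tropical monomial a ⊗ x^⊗i evaluates to a + i · x. Evaluating each term at x = 0:
  Term 0 contributes 3 + 0 · 0 = 3
  Term 1 contributes 7 + 1 · 0 = 7
  Term 2 contributes -2 + 2 · 0 = -2
  Term 3 contributes 1 + 3 · 0 = 1
  Term 4 contributes -5 + 4 · 0 = -5
p(0) = ⊕ of these = min[3, 7, -2, 1, -5] = -5.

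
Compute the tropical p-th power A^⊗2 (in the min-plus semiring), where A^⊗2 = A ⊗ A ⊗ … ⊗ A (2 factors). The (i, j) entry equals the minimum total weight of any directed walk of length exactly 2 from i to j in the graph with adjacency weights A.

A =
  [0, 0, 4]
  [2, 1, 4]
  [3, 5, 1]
A^⊗2 =
  [0, 0, 4]
  [2, 2, 5]
  [3, 3, 2]

Each entry (A^⊗2)_ij equals the minimum over all length-2 walks i = v_0 → v_1 → … → v_2 = j of Σ_t A[v_t][v_{t+1}]. For example, for (i, j) = (0, 2) we minimise over 3 possible intermediate vertex sequences; the minimum is 4, attained along the walk 0 → 0 → 2.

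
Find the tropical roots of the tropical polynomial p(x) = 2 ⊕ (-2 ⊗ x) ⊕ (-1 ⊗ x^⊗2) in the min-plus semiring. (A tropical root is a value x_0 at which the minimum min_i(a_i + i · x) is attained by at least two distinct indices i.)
Roots: {-1, 4}

Each tropical root is a break point of the lower envelope of the lines y = a_i + i · x (there are 3 lines, with slopes 0, 1, ..., 2). Only the lines that attain the minimum somewhere contribute to roots; other lines are dominated. Here the surviving (envelope) indices are i = 2, i = 1, i = 0.
Intersections between consecutive envelope lines give the roots: for adjacent envelope indices i < j the intersection is x = (a_i − a_j) / (j − i). Reading off the sorted break points: {-1, 4}.
Verification: at each break x_0, at least two indices attain the minimum of min_i(a_i + i · x_0).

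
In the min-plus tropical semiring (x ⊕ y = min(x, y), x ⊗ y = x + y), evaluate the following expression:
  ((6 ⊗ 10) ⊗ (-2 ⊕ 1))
((6 ⊗ 10) ⊗ (-2 ⊕ 1)) = 14

Expand innermost to outermost. Recall ⊕ takes the minimum of its arguments and ⊗ takes their sum. Working out the expression ((6 ⊗ 10) ⊗ (-2 ⊕ 1)) gives 14.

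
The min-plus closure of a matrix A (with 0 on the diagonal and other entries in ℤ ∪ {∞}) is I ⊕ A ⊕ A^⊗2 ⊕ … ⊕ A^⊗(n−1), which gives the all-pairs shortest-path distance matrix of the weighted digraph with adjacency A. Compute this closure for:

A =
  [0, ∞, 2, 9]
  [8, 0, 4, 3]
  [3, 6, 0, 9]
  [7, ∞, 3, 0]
Closure =
  [0, 8, 2, 9]
  [7, 0, 4, 3]
  [3, 6, 0, 9]
  [6, 9, 3, 0]

This is the Floyd-Warshall all-pairs shortest-path computation. For each intermediate vertex k = 0, 1, …, 3, update dist[i][j] ← min(dist[i][j], dist[i][k] + dist[k][j]). The final matrix gives, for each (i, j), the minimum total weight of any directed path from i to j (possibly empty when i = j).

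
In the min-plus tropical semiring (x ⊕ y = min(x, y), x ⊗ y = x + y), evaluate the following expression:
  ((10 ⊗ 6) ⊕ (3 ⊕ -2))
((10 ⊗ 6) ⊕ (3 ⊕ -2)) = -2

Expand innermost to outermost. Recall ⊕ takes the minimum of its arguments and ⊗ takes their sum. Working out the expression ((10 ⊗ 6) ⊕ (3 ⊕ -2)) gives -2.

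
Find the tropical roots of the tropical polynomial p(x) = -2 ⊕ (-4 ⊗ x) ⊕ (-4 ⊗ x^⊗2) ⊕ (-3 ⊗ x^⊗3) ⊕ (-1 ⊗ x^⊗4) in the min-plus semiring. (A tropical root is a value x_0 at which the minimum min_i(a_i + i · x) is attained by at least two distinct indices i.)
Roots: {-2, -1, 0, 2}

Each tropical root is a break point of the lower envelope of the lines y = a_i + i · x (there are 5 lines, with slopes 0, 1, ..., 4). Only the lines that attain the minimum somewhere contribute to roots; other lines are dominated. Here the surviving (envelope) indices are i = 4, i = 3, i = 2, i = 1, i = 0.
Intersections between consecutive envelope lines give the roots: for adjacent envelope indices i < j the intersection is x = (a_i − a_j) / (j − i). Reading off the sorted break points: {-2, -1, 0, 2}.
Verification: at each break x_0, at least two indices attain the minimum of min_i(a_i + i · x_0).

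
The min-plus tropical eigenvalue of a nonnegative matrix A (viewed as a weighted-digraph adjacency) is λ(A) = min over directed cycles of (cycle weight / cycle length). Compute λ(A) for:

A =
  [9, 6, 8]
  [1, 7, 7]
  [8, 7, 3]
λ(A) = 3

Enumerate directed cycles and compute their means (weight / length). Sample:
  cycle 0 → 0: weight = 9, length = 1, mean = 9/1 ≈ 9.000
  cycle 1 → 1: weight = 7, length = 1, mean = 7/1 ≈ 7.000
  cycle 2 → 2: weight = 3, length = 1, mean = 3/1 ≈ 3.000
  cycle 0 → 1 → 0: weight = 7, length = 2, mean = 7/2 ≈ 3.500
  cycle 0 → 2 → 0: weight = 16, length = 2, mean = 16/2 ≈ 8.000
  cycle 1 → 0 → 1: weight = 7, length = 2, mean = 7/2 ≈ 3.500
Minimum mean = 3.000, attained e.g. along the cycle 2 → 2 with weight 3 and length 1. So λ(A) = 3/1 = 3.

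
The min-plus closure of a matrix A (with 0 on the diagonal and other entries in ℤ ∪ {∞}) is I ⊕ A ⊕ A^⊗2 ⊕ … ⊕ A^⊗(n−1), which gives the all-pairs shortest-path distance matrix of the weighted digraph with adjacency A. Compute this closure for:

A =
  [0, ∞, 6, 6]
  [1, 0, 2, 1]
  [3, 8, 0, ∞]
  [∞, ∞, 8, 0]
Closure =
  [0, 14, 6, 6]
  [1, 0, 2, 1]
  [3, 8, 0, 9]
  [11, 16, 8, 0]

This is the Floyd-Warshall all-pairs shortest-path computation. For each intermediate vertex k = 0, 1, …, 3, update dist[i][j] ← min(dist[i][j], dist[i][k] + dist[k][j]). The final matrix gives, for each (i, j), the minimum total weight of any directed path from i to j (possibly empty when i = j).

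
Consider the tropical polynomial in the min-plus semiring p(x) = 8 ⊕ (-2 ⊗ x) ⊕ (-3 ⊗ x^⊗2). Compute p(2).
p(2) = 0

A tropical monomial a ⊗ x^⊗i evaluates to a + i · x. Evaluating each term at x = 2:
  Term 0 contributes 8 + 0 · 2 = 8
  Term 1 contributes -2 + 1 · 2 = 0
  Term 2 contributes -3 + 2 · 2 = 1
p(2) = ⊕ of these = min[8, 0, 1] = 0.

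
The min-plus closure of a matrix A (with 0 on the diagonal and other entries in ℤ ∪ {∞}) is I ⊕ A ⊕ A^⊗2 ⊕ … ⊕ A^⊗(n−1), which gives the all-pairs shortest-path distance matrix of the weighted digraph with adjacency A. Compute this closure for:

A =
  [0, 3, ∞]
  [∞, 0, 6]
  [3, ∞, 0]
Closure =
  [0, 3, 9]
  [9, 0, 6]
  [3, 6, 0]

This is the Floyd-Warshall all-pairs shortest-path computation. For each intermediate vertex k = 0, 1, …, 2, update dist[i][j] ← min(dist[i][j], dist[i][k] + dist[k][j]). The final matrix gives, for each (i, j), the minimum total weight of any directed path from i to j (possibly empty when i = j).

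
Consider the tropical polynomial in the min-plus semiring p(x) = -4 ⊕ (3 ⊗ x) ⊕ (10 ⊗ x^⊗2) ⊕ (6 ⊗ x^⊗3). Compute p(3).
p(3) = -4

A tropical monomial a ⊗ x^⊗i evaluates to a + i · x. Evaluating each term at x = 3:
  Term 0 contributes -4 + 0 · 3 = -4
  Term 1 contributes 3 + 1 · 3 = 6
  Term 2 contributes 10 + 2 · 3 = 16
  Term 3 contributes 6 + 3 · 3 = 15
p(3) = ⊕ of these = min[-4, 6, 16, 15] = -4.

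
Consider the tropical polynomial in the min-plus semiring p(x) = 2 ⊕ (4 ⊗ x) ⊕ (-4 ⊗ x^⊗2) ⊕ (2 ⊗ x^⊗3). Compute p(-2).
p(-2) = -8

A tropical monomial a ⊗ x^⊗i evaluates to a + i · x. Evaluating each term at x = -2:
  Term 0 contributes 2 + 0 · -2 = 2
  Term 1 contributes 4 + 1 · -2 = 2
  Term 2 contributes -4 + 2 · -2 = -8
  Term 3 contributes 2 + 3 · -2 = -4
p(-2) = ⊕ of these = min[2, 2, -8, -4] = -8.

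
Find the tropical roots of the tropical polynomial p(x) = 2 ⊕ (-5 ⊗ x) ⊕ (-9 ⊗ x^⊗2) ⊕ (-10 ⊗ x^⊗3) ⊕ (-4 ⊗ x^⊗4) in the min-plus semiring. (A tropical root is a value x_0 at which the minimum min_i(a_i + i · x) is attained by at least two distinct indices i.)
Roots: {-6, 1, 4, 7}

Each tropical root is a break point of the lower envelope of the lines y = a_i + i · x (there are 5 lines, with slopes 0, 1, ..., 4). Only the lines that attain the minimum somewhere contribute to roots; other lines are dominated. Here the surviving (envelope) indices are i = 4, i = 3, i = 2, i = 1, i = 0.
Intersections between consecutive envelope lines give the roots: for adjacent envelope indices i < j the intersection is x = (a_i − a_j) / (j − i). Reading off the sorted break points: {-6, 1, 4, 7}.
Verification: at each break x_0, at least two indices attain the minimum of min_i(a_i + i · x_0).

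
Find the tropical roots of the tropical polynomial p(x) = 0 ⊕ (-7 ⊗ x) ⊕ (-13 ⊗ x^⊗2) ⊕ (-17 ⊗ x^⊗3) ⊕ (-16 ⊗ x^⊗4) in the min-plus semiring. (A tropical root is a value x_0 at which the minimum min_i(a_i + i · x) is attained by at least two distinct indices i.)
Roots: {-1, 4, 6, 7}

Each tropical root is a break point of the lower envelope of the lines y = a_i + i · x (there are 5 lines, with slopes 0, 1, ..., 4). Only the lines that attain the minimum somewhere contribute to roots; other lines are dominated. Here the surviving (envelope) indices are i = 4, i = 3, i = 2, i = 1, i = 0.
Intersections between consecutive envelope lines give the roots: for adjacent envelope indices i < j the intersection is x = (a_i − a_j) / (j − i). Reading off the sorted break points: {-1, 4, 6, 7}.
Verification: at each break x_0, at least two indices attain the minimum of min_i(a_i + i · x_0).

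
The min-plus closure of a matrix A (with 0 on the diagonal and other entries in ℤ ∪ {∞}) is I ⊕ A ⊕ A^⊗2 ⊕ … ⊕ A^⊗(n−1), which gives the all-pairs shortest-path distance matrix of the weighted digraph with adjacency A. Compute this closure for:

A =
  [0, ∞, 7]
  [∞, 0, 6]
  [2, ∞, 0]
Closure =
  [0, ∞, 7]
  [8, 0, 6]
  [2, ∞, 0]

This is the Floyd-Warshall all-pairs shortest-path computation. For each intermediate vertex k = 0, 1, …, 2, update dist[i][j] ← min(dist[i][j], dist[i][k] + dist[k][j]). The final matrix gives, for each (i, j), the minimum total weight of any directed path from i to j (possibly empty when i = j).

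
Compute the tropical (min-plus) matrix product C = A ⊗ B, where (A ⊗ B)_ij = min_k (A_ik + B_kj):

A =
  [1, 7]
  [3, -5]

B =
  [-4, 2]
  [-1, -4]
A ⊗ B =
  [-3, 3]
  [-6, -9]

Apply the min-plus product entry-by-entry:
  C[0][0] = min over k of (A[0][0] + B[0][0] = 1 + -4 = -3, A[0][1] + B[1][0] = 7 + -1 = 6) = -3 (attained at k = 0)
  C[0][1] = min over k of (A[0][0] + B[0][1] = 1 + 2 = 3, A[0][1] + B[1][1] = 7 + -4 = 3) = 3 (attained at k = 0)
  C[1][0] = min over k of (A[1][0] + B[0][0] = 3 + -4 = -1, A[1][1] + B[1][0] = -5 + -1 = -6) = -6 (attained at k = 1)
  C[1][1] = min over k of (A[1][0] + B[0][1] = 3 + 2 = 5, A[1][1] + B[1][1] = -5 + -4 = -9) = -9 (attained at k = 1)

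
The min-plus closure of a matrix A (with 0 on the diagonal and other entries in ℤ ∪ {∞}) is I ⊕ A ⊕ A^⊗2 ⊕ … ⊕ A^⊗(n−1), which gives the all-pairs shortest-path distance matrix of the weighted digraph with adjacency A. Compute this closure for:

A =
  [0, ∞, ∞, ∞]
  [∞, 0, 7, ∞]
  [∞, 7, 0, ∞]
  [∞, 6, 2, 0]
Closure =
  [0, ∞, ∞, ∞]
  [∞, 0, 7, ∞]
  [∞, 7, 0, ∞]
  [∞, 6, 2, 0]

This is the Floyd-Warshall all-pairs shortest-path computation. For each intermediate vertex k = 0, 1, …, 3, update dist[i][j] ← min(dist[i][j], dist[i][k] + dist[k][j]). The final matrix gives, for each (i, j), the minimum total weight of any directed path from i to j (possibly empty when i = j).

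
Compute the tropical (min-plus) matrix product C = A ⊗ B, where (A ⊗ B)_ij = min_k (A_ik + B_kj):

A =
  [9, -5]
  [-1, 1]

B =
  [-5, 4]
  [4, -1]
A ⊗ B =
  [-1, -6]
  [-6, 0]

Apply the min-plus product entry-by-entry:
  C[0][0] = min over k of (A[0][0] + B[0][0] = 9 + -5 = 4, A[0][1] + B[1][0] = -5 + 4 = -1) = -1 (attained at k = 1)
  C[0][1] = min over k of (A[0][0] + B[0][1] = 9 + 4 = 13, A[0][1] + B[1][1] = -5 + -1 = -6) = -6 (attained at k = 1)
  C[1][0] = min over k of (A[1][0] + B[0][0] = -1 + -5 = -6, A[1][1] + B[1][0] = 1 + 4 = 5) = -6 (attained at k = 0)
  C[1][1] = min over k of (A[1][0] + B[0][1] = -1 + 4 = 3, A[1][1] + B[1][1] = 1 + -1 = 0) = 0 (attained at k = 1)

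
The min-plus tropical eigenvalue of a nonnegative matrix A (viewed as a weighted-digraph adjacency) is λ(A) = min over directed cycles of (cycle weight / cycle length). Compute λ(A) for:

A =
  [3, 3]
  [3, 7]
λ(A) = 3

Enumerate directed cycles and compute their means (weight / length). Sample:
  cycle 0 → 0: weight = 3, length = 1, mean = 3/1 ≈ 3.000
  cycle 1 → 1: weight = 7, length = 1, mean = 7/1 ≈ 7.000
  cycle 0 → 1 → 0: weight = 6, length = 2, mean = 6/2 ≈ 3.000
  cycle 1 → 0 → 1: weight = 6, length = 2, mean = 6/2 ≈ 3.000
Minimum mean = 3.000, attained e.g. along the cycle 0 → 0 with weight 3 and length 1. So λ(A) = 3/1 = 3.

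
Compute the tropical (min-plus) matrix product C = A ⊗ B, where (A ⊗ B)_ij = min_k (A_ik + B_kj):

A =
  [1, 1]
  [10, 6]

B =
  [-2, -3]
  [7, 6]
A ⊗ B =
  [-1, -2]
  [8, 7]

Apply the min-plus product entry-by-entry:
  C[0][0] = min over k of (A[0][0] + B[0][0] = 1 + -2 = -1, A[0][1] + B[1][0] = 1 + 7 = 8) = -1 (attained at k = 0)
  C[0][1] = min over k of (A[0][0] + B[0][1] = 1 + -3 = -2, A[0][1] + B[1][1] = 1 + 6 = 7) = -2 (attained at k = 0)
  C[1][0] = min over k of (A[1][0] + B[0][0] = 10 + -2 = 8, A[1][1] + B[1][0] = 6 + 7 = 13) = 8 (attained at k = 0)
  C[1][1] = min over k of (A[1][0] + B[0][1] = 10 + -3 = 7, A[1][1] + B[1][1] = 6 + 6 = 12) = 7 (attained at k = 0)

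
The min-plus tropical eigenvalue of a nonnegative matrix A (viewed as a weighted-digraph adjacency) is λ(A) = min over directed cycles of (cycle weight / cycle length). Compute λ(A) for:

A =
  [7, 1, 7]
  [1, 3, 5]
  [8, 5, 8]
λ(A) = 1

Enumerate directed cycles and compute their means (weight / length). Sample:
  cycle 0 → 0: weight = 7, length = 1, mean = 7/1 ≈ 7.000
  cycle 1 → 1: weight = 3, length = 1, mean = 3/1 ≈ 3.000
  cycle 2 → 2: weight = 8, length = 1, mean = 8/1 ≈ 8.000
  cycle 0 → 1 → 0: weight = 2, length = 2, mean = 2/2 ≈ 1.000
  cycle 0 → 2 → 0: weight = 15, length = 2, mean = 15/2 ≈ 7.500
  cycle 1 → 0 → 1: weight = 2, length = 2, mean = 2/2 ≈ 1.000
Minimum mean = 1.000, attained e.g. along the cycle 0 → 1 → 0 with weight 2 and length 2. So λ(A) = 2/2 = 1.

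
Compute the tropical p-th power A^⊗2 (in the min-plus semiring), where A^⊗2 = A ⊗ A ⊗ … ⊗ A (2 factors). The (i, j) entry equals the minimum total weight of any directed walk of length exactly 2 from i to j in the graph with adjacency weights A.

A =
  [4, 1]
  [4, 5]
A^⊗2 =
  [5, 5]
  [8, 5]

Each entry (A^⊗2)_ij equals the minimum over all length-2 walks i = v_0 → v_1 → … → v_2 = j of Σ_t A[v_t][v_{t+1}]. For example, for (i, j) = (0, 1) we minimise over 2 possible intermediate vertex sequences; the minimum is 5, attained along the walk 0 → 0 → 1.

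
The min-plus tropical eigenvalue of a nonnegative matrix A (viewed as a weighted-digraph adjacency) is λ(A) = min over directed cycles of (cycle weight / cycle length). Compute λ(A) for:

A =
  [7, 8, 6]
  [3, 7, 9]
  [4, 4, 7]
λ(A) = 13/3

Enumerate directed cycles and compute their means (weight / length). Sample:
  cycle 0 → 0: weight = 7, length = 1, mean = 7/1 ≈ 7.000
  cycle 1 → 1: weight = 7, length = 1, mean = 7/1 ≈ 7.000
  cycle 2 → 2: weight = 7, length = 1, mean = 7/1 ≈ 7.000
  cycle 0 → 1 → 0: weight = 11, length = 2, mean = 11/2 ≈ 5.500
  cycle 0 → 2 → 0: weight = 10, length = 2, mean = 10/2 ≈ 5.000
  cycle 1 → 0 → 1: weight = 11, length = 2, mean = 11/2 ≈ 5.500
Minimum mean = 4.333, attained e.g. along the cycle 0 → 2 → 1 → 0 with weight 13 and length 3. So λ(A) = 13/3 = 13/3.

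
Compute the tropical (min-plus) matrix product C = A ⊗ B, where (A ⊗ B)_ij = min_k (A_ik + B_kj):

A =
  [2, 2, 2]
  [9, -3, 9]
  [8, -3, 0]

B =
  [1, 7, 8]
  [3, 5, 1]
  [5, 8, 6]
A ⊗ B =
  [3, 7, 3]
  [0, 2, -2]
  [0, 2, -2]

Apply the min-plus product entry-by-entry:
  C[0][0] = min over k of (A[0][0] + B[0][0] = 2 + 1 = 3, A[0][1] + B[1][0] = 2 + 3 = 5, A[0][2] + B[2][0] = 2 + 5 = 7) = 3 (attained at k = 0)
  C[0][1] = min over k of (A[0][0] + B[0][1] = 2 + 7 = 9, A[0][1] + B[1][1] = 2 + 5 = 7, A[0][2] + B[2][1] = 2 + 8 = 10) = 7 (attained at k = 1)
  C[0][2] = min over k of (A[0][0] + B[0][2] = 2 + 8 = 10, A[0][1] + B[1][2] = 2 + 1 = 3, A[0][2] + B[2][2] = 2 + 6 = 8) = 3 (attained at k = 1)
  C[1][0] = min over k of (A[1][0] + B[0][0] = 9 + 1 = 10, A[1][1] + B[1][0] = -3 + 3 = 0, A[1][2] + B[2][0] = 9 + 5 = 14) = 0 (attained at k = 1)
  C[1][1] = min over k of (A[1][0] + B[0][1] = 9 + 7 = 16, A[1][1] + B[1][1] = -3 + 5 = 2, A[1][2] + B[2][1] = 9 + 8 = 17) = 2 (attained at k = 1)
  C[1][2] = min over k of (A[1][0] + B[0][2] = 9 + 8 = 17, A[1][1] + B[1][2] = -3 + 1 = -2, A[1][2] + B[2][2] = 9 + 6 = 15) = -2 (attained at k = 1)
  C[2][0] = min over k of (A[2][0] + B[0][0] = 8 + 1 = 9, A[2][1] + B[1][0] = -3 + 3 = 0, A[2][2] + B[2][0] = 0 + 5 = 5) = 0 (attained at k = 1)
  C[2][1] = min over k of (A[2][0] + B[0][1] = 8 + 7 = 15, A[2][1] + B[1][1] = -3 + 5 = 2, A[2][2] + B[2][1] = 0 + 8 = 8) = 2 (attained at k = 1)
  C[2][2] = min over k of (A[2][0] + B[0][2] = 8 + 8 = 16, A[2][1] + B[1][2] = -3 + 1 = -2, A[2][2] + B[2][2] = 0 + 6 = 6) = -2 (attained at k = 1)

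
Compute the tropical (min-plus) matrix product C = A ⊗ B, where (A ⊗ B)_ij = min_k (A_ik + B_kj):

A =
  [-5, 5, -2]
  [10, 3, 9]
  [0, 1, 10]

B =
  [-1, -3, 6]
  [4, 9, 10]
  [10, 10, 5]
A ⊗ B =
  [-6, -8, 1]
  [7, 7, 13]
  [-1, -3, 6]

Apply the min-plus product entry-by-entry:
  C[0][0] = min over k of (A[0][0] + B[0][0] = -5 + -1 = -6, A[0][1] + B[1][0] = 5 + 4 = 9, A[0][2] + B[2][0] = -2 + 10 = 8) = -6 (attained at k = 0)
  C[0][1] = min over k of (A[0][0] + B[0][1] = -5 + -3 = -8, A[0][1] + B[1][1] = 5 + 9 = 14, A[0][2] + B[2][1] = -2 + 10 = 8) = -8 (attained at k = 0)
  C[0][2] = min over k of (A[0][0] + B[0][2] = -5 + 6 = 1, A[0][1] + B[1][2] = 5 + 10 = 15, A[0][2] + B[2][2] = -2 + 5 = 3) = 1 (attained at k = 0)
  C[1][0] = min over k of (A[1][0] + B[0][0] = 10 + -1 = 9, A[1][1] + B[1][0] = 3 + 4 = 7, A[1][2] + B[2][0] = 9 + 10 = 19) = 7 (attained at k = 1)
  C[1][1] = min over k of (A[1][0] + B[0][1] = 10 + -3 = 7, A[1][1] + B[1][1] = 3 + 9 = 12, A[1][2] + B[2][1] = 9 + 10 = 19) = 7 (attained at k = 0)
  C[1][2] = min over k of (A[1][0] + B[0][2] = 10 + 6 = 16, A[1][1] + B[1][2] = 3 + 10 = 13, A[1][2] + B[2][2] = 9 + 5 = 14) = 13 (attained at k = 1)
  C[2][0] = min over k of (A[2][0] + B[0][0] = 0 + -1 = -1, A[2][1] + B[1][0] = 1 + 4 = 5, A[2][2] + B[2][0] = 10 + 10 = 20) = -1 (attained at k = 0)
  C[2][1] = min over k of (A[2][0] + B[0][1] = 0 + -3 = -3, A[2][1] + B[1][1] = 1 + 9 = 10, A[2][2] + B[2][1] = 10 + 10 = 20) = -3 (attained at k = 0)
  C[2][2] = min over k of (A[2][0] + B[0][2] = 0 + 6 = 6, A[2][1] + B[1][2] = 1 + 10 = 11, A[2][2] + B[2][2] = 10 + 5 = 15) = 6 (attained at k = 0)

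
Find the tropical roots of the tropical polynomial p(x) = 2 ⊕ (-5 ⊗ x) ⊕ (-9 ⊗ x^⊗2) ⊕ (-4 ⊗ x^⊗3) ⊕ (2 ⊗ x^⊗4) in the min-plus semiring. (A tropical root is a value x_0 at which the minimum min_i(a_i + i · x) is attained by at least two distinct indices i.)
Roots: {-6, -5, 4, 7}

Each tropical root is a break point of the lower envelope of the lines y = a_i + i · x (there are 5 lines, with slopes 0, 1, ..., 4). Only the lines that attain the minimum somewhere contribute to roots; other lines are dominated. Here the surviving (envelope) indices are i = 4, i = 3, i = 2, i = 1, i = 0.
Intersections between consecutive envelope lines give the roots: for adjacent envelope indices i < j the intersection is x = (a_i − a_j) / (j − i). Reading off the sorted break points: {-6, -5, 4, 7}.
Verification: at each break x_0, at least two indices attain the minimum of min_i(a_i + i · x_0).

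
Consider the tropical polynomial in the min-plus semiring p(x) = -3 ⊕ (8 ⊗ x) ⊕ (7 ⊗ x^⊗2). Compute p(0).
p(0) = -3

A tropical monomial a ⊗ x^⊗i evaluates to a + i · x. Evaluating each term at x = 0:
  Term 0 contributes -3 + 0 · 0 = -3
  Term 1 contributes 8 + 1 · 0 = 8
  Term 2 contributes 7 + 2 · 0 = 7
p(0) = ⊕ of these = min[-3, 8, 7] = -3.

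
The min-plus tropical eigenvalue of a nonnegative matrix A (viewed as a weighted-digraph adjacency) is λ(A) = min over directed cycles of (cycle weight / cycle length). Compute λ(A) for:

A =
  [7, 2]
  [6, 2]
λ(A) = 2

Enumerate directed cycles and compute their means (weight / length). Sample:
  cycle 0 → 0: weight = 7, length = 1, mean = 7/1 ≈ 7.000
  cycle 1 → 1: weight = 2, length = 1, mean = 2/1 ≈ 2.000
  cycle 0 → 1 → 0: weight = 8, length = 2, mean = 8/2 ≈ 4.000
  cycle 1 → 0 → 1: weight = 8, length = 2, mean = 8/2 ≈ 4.000
Minimum mean = 2.000, attained e.g. along the cycle 1 → 1 with weight 2 and length 1. So λ(A) = 2/1 = 2.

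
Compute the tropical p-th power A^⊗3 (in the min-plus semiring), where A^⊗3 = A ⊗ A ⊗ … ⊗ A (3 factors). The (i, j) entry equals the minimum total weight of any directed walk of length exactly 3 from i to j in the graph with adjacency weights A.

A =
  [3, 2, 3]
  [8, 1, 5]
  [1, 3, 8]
A^⊗3 =
  [7, 4, 7]
  [7, 3, 7]
  [5, 4, 7]

Each entry (A^⊗3)_ij equals the minimum over all length-3 walks i = v_0 → v_1 → … → v_3 = j of Σ_t A[v_t][v_{t+1}]. For example, for (i, j) = (0, 2) we minimise over 9 possible intermediate vertex sequences; the minimum is 7, attained along the walk 0 → 2 → 0 → 2.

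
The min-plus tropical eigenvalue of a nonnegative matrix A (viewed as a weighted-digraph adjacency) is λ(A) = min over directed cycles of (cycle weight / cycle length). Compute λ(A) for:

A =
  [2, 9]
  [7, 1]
λ(A) = 1

Enumerate directed cycles and compute their means (weight / length). Sample:
  cycle 0 → 0: weight = 2, length = 1, mean = 2/1 ≈ 2.000
  cycle 1 → 1: weight = 1, length = 1, mean = 1/1 ≈ 1.000
  cycle 0 → 1 → 0: weight = 16, length = 2, mean = 16/2 ≈ 8.000
  cycle 1 → 0 → 1: weight = 16, length = 2, mean = 16/2 ≈ 8.000
Minimum mean = 1.000, attained e.g. along the cycle 1 → 1 with weight 1 and length 1. So λ(A) = 1/1 = 1.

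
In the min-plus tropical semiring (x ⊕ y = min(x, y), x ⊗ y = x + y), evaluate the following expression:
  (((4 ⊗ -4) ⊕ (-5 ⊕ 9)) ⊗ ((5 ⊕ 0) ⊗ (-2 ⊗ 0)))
(((4 ⊗ -4) ⊕ (-5 ⊕ 9)) ⊗ ((5 ⊕ 0) ⊗ (-2 ⊗ 0))) = -7

Expand innermost to outermost. Recall ⊕ takes the minimum of its arguments and ⊗ takes their sum. Working out the expression (((4 ⊗ -4) ⊕ (-5 ⊕ 9)) ⊗ ((5 ⊕ 0) ⊗ (-2 ⊗ 0))) gives -7.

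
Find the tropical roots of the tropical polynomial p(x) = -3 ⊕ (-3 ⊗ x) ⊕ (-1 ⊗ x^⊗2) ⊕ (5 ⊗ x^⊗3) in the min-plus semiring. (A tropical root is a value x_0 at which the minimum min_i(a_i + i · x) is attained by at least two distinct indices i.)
Roots: {-6, -2, 0}

Each tropical root is a break point of the lower envelope of the lines y = a_i + i · x (there are 4 lines, with slopes 0, 1, ..., 3). Only the lines that attain the minimum somewhere contribute to roots; other lines are dominated. Here the surviving (envelope) indices are i = 3, i = 2, i = 1, i = 0.
Intersections between consecutive envelope lines give the roots: for adjacent envelope indices i < j the intersection is x = (a_i − a_j) / (j − i). Reading off the sorted break points: {-6, -2, 0}.
Verification: at each break x_0, at least two indices attain the minimum of min_i(a_i + i · x_0).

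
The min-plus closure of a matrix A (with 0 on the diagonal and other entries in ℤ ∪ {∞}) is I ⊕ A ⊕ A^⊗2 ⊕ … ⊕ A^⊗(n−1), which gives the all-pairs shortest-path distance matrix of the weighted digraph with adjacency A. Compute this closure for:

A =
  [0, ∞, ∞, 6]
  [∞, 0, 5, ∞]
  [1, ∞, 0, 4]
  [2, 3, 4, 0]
Closure =
  [0, 9, 10, 6]
  [6, 0, 5, 9]
  [1, 7, 0, 4]
  [2, 3, 4, 0]

This is the Floyd-Warshall all-pairs shortest-path computation. For each intermediate vertex k = 0, 1, …, 3, update dist[i][j] ← min(dist[i][j], dist[i][k] + dist[k][j]). The final matrix gives, for each (i, j), the minimum total weight of any directed path from i to j (possibly empty when i = j).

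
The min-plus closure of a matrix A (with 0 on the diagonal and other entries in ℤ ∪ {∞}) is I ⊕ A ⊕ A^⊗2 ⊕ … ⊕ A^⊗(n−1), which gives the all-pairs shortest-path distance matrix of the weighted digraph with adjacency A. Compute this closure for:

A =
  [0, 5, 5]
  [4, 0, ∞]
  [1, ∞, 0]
Closure =
  [0, 5, 5]
  [4, 0, 9]
  [1, 6, 0]

This is the Floyd-Warshall all-pairs shortest-path computation. For each intermediate vertex k = 0, 1, …, 2, update dist[i][j] ← min(dist[i][j], dist[i][k] + dist[k][j]). The final matrix gives, for each (i, j), the minimum total weight of any directed path from i to j (possibly empty when i = j).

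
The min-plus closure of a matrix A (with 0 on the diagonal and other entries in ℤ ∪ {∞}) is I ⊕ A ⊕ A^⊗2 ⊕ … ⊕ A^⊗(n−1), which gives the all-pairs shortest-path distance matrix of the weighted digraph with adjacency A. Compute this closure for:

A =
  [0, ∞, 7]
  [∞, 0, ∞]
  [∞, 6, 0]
Closure =
  [0, 13, 7]
  [∞, 0, ∞]
  [∞, 6, 0]

This is the Floyd-Warshall all-pairs shortest-path computation. For each intermediate vertex k = 0, 1, …, 2, update dist[i][j] ← min(dist[i][j], dist[i][k] + dist[k][j]). The final matrix gives, for each (i, j), the minimum total weight of any directed path from i to j (possibly empty when i = j).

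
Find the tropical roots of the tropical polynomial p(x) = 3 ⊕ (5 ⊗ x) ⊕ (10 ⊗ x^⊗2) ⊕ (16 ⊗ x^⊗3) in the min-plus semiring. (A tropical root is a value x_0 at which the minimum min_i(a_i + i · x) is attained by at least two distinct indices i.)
Roots: {-6, -5, -2}

Each tropical root is a break point of the lower envelope of the lines y = a_i + i · x (there are 4 lines, with slopes 0, 1, ..., 3). Only the lines that attain the minimum somewhere contribute to roots; other lines are dominated. Here the surviving (envelope) indices are i = 3, i = 2, i = 1, i = 0.
Intersections between consecutive envelope lines give the roots: for adjacent envelope indices i < j the intersection is x = (a_i − a_j) / (j − i). Reading off the sorted break points: {-6, -5, -2}.
Verification: at each break x_0, at least two indices attain the minimum of min_i(a_i + i · x_0).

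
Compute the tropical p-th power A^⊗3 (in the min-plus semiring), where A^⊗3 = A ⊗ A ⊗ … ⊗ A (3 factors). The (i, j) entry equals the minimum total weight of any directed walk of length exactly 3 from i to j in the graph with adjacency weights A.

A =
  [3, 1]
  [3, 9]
A^⊗3 =
  [7, 5]
  [7, 7]

Each entry (A^⊗3)_ij equals the minimum over all length-3 walks i = v_0 → v_1 → … → v_3 = j of Σ_t A[v_t][v_{t+1}]. For example, for (i, j) = (0, 1) we minimise over 4 possible intermediate vertex sequences; the minimum is 5, attained along the walk 0 → 1 → 0 → 1.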